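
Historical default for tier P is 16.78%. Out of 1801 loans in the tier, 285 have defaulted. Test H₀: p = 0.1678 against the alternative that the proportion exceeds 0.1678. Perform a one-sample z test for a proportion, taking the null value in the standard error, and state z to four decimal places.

p̂ = 285/1801 = 0.1582454.
Standard error under H₀: √(0.1678×0.8322/1801) = 0.0088055.
z = (0.1582454 − 0.1678)/0.0088055 = -0.0095546/0.0088055 = -1.0851.

z = -1.0851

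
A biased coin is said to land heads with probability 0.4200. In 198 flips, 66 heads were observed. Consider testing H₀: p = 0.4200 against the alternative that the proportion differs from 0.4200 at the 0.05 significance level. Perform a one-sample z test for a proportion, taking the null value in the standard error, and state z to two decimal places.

p̂ = 66/198 = 0.3333.
Standard error under H₀: √(0.42×0.58/198) = 0.0351.
z = (0.3333 − 0.42)/0.0351 = -0.0867/0.0351 = -2.47.
p-value = 2·P(Z > 2.471) ≈ 0.0135. With α = 0.05, reject H₀.

z = -2.47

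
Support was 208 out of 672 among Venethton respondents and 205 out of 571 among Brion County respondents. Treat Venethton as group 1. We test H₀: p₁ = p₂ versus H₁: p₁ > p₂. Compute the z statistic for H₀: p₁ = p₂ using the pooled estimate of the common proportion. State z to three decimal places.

z = -1.846

p̂₁ = 208/672 ≈ 0.30952, p̂₂ = 205/571 ≈ 0.35902.
Pooled p̂ = (208+205)/(672+571) = 413/1243 = 0.33226.
SE = √(0.221864 × 0.00323941) = 0.02681.
z = (0.30952 − 0.35902)/0.02681 = -0.04950/0.02681 = -1.846.
p-value = P(Z > -1.846) ≈ 0.9676.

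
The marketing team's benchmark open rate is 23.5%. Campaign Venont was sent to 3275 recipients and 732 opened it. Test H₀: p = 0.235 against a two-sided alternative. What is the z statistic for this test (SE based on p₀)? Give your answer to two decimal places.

z = -1.55

p̂ = 732/3275 = 0.2235.
SE = √(p₀(1−p₀)/n) = √(0.17977/3275) = 0.0074.
z = (0.2235 − 0.235)/0.0074 = -0.0115/0.0074 = -1.55.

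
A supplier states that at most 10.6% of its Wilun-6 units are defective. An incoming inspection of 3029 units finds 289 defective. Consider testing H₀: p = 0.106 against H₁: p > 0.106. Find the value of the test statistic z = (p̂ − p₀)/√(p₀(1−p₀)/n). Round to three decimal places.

z = -1.893

p̂ = 289/3029 = 0.095411.
Standard error under H₀: √(0.106×0.894/3029) = 0.005593.
z = (0.095411 − 0.106)/0.005593 = -0.010589/0.005593 = -1.893.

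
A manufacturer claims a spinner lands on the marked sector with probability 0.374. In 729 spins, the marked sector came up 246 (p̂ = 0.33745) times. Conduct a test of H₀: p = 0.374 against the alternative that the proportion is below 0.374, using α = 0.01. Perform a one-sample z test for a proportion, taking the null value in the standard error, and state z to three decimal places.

z = -2.040

p̂ = 246/729 = 0.33745.
Standard error under H₀: √(0.374×0.626/729) = 0.01792.
z = (0.33745 − 0.374)/0.01792 = -0.03655/0.01792 = -2.040.
p-value = P(Z < -2.040) ≈ 0.0207; since p > α = 0.01, fail to reject H₀.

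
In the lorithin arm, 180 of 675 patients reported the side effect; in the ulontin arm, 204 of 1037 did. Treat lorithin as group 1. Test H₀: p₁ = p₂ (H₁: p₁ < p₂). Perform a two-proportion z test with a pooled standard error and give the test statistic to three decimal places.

p̂₁ = 180/675 = 0.26667, p̂₂ = 204/1037 = 0.19672.
Pooled p̂ = (180+204)/(675+1037) = 384/1712 = 0.22430.
SE = √(0.173989 × 0.0024458) = 0.02063.
z = (0.26667 − 0.19672)/0.02063 = 0.06995/0.02063 = 3.391.
p-value = P(Z < 3.391) ≈ 0.9997.

z = 3.391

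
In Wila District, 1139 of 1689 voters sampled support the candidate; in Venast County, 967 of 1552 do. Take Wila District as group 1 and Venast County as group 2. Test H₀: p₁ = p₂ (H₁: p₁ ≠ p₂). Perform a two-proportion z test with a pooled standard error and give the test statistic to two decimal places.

p̂₁ = 1139/1689 ≈ 0.67436, p̂₂ = 967/1552 ≈ 0.62307.
Pooled p̂ = (1139+967)/(1689+1552) = 2106/3241 = 0.64980.
SE = √(p̂(1−p̂)(1/n₁+1/n₂)) = √(0.64980·0.35020·0.0012364) = √(0.000281354) = 0.01677.
z = (0.67436 − 0.62307)/0.01677 = 0.05129/0.01677 = 3.06.
p-value = 2·P(Z > 3.058) ≈ 0.0022.

z = 3.06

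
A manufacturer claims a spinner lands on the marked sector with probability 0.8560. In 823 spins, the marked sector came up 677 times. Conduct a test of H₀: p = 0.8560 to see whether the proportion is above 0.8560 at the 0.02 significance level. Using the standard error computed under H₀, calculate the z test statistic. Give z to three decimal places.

z = -2.729

p̂ = 677/823 ≈ 0.82260.
SE = √(p₀(1−p₀)/n) = √(0.12326/823) = 0.01224.
z = (0.82260 − 0.856)/0.01224 = -0.03340/0.01224 = -2.729.
p-value = P(Z > -2.729) ≈ 0.9968. With α = 0.02, fail to reject H₀.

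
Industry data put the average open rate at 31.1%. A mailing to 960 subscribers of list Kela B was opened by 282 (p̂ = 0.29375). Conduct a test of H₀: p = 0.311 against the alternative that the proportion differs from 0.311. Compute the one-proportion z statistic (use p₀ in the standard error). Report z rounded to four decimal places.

z = -1.1546

p̂ = 282/960 ≈ 0.293750.
SE = √(p₀(1−p₀)/n) = √(0.21428/960) = 0.014940.
z = (0.293750 − 0.311)/0.014940 = -0.017250/0.014940 = -1.1546.
p-value = 2·P(Z > 1.155) ≈ 0.2483.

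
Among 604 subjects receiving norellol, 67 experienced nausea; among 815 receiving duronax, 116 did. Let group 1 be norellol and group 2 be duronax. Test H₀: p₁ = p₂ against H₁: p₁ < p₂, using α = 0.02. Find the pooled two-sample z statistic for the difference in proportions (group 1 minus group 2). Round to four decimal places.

z = -1.7452

p̂₁ = 67/604 ≈ 0.110927, p̂₂ = 116/815 ≈ 0.142331.
Pooled p̂ = (67+116)/(604+815) = 183/1419 = 0.128964.
SE = √(0.112332 × 0.00288262) = 0.017995.
z = (0.110927 − 0.142331)/0.017995 = -0.031404/0.017995 = -1.7452.
p-value = P(Z < -1.745) ≈ 0.0405. With α = 0.02, fail to reject H₀.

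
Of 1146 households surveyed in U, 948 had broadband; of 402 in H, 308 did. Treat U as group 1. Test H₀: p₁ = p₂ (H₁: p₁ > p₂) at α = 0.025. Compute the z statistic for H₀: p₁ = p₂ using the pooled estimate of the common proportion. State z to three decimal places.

p̂₁ = 948/1146 = 0.82723, p̂₂ = 308/402 = 0.76617.
Pooled p̂ = (948+308)/(1146+402) = 1256/1548 = 0.81137.
SE = √(0.153049 × 0.00336016) = 0.02268.
z = (0.82723 − 0.76617)/0.02268 = 0.06106/0.02268 = 2.692.
p-value = P(Z > 2.692) ≈ 0.0035. With α = 0.025, reject H₀.

z = 2.692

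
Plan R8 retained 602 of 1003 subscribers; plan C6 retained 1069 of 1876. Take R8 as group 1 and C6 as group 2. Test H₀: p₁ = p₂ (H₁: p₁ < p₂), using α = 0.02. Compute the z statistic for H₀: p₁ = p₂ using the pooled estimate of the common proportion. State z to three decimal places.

p̂₁ = 602/1003 ≈ 0.600199, p̂₂ = 1069/1876 ≈ 0.569829.
Pooled p̂ = (602+1069)/(1003+1876) = 1671/2879 = 0.580410.
SE = √(0.243534 × 0.00153006) = 0.019303.
z = (0.600199 − 0.569829)/0.019303 = 0.030370/0.019303 = 1.573.
p-value = P(Z < 1.573) ≈ 0.9422, so at α = 0.02 we fail to reject H₀.

z = 1.573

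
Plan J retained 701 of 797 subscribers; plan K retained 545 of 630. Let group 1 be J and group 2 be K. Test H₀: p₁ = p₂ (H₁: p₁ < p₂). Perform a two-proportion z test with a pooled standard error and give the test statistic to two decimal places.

p̂₁ = 701/797 = 0.87955, p̂₂ = 545/630 = 0.86508.
Pooled p̂ = (701+545)/(797+630) = 1246/1427 = 0.87316.
SE = √(p̂(1−p̂)(1/n₁+1/n₂)) = √(0.87316·0.12684·0.00284201) = √(0.000314756) = 0.01774.
z = (0.87955 − 0.86508)/0.01774 = 0.01447/0.01774 = 0.82.
p-value = P(Z < 0.816) ≈ 0.7926.

z = 0.82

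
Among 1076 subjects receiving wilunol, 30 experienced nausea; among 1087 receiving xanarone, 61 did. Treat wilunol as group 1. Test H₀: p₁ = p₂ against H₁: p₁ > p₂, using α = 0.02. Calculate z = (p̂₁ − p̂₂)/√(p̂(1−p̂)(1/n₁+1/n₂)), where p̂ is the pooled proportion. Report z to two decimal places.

z = -3.27

p̂₁ = 30/1076 = 0.02788, p̂₂ = 61/1087 = 0.05612.
Pooled p̂ = (30+61)/(1076+1087) = 91/2163 = 0.04207.
SE = √(p̂(1−p̂)(1/n₁+1/n₂)) = √(0.04207·0.95793·0.00184933) = √(7.45303e-05) = 0.00863.
z = (0.02788 − 0.05612)/0.00863 = -0.02824/0.00863 = -3.27.
p-value = P(Z > -3.271) ≈ 0.9995; since p > α = 0.02, fail to reject H₀.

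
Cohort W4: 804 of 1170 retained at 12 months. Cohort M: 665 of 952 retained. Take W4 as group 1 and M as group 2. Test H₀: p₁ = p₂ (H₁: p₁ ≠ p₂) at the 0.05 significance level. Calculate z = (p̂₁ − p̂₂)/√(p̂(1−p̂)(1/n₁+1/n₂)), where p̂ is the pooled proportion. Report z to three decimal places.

p̂₁ = 804/1170 ≈ 0.68718, p̂₂ = 665/952 ≈ 0.69853.
Pooled p̂ = (804+665)/(1170+952) = 1469/2122 = 0.69227.
SE = √(p̂(1−p̂)(1/n₁+1/n₂)) = √(0.69227·0.30773·0.00190512) = √(0.000405851) = 0.02015.
z = (0.68718 − 0.69853)/0.02015 = -0.01135/0.02015 = -0.563.
p-value = 2·P(Z > 0.563) ≈ 0.5732. With α = 0.05, fail to reject H₀.

z = -0.563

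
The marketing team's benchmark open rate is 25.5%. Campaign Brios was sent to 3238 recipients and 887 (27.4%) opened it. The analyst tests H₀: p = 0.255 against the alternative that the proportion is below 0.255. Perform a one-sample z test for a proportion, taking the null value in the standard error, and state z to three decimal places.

p̂ = 887/3238 = 0.273935.
SE = √(p₀(1−p₀)/n) = √(0.18998/3238) = 0.007660.
z = (0.273935 − 0.255)/0.007660 = 0.018935/0.007660 = 2.472.

z = 2.472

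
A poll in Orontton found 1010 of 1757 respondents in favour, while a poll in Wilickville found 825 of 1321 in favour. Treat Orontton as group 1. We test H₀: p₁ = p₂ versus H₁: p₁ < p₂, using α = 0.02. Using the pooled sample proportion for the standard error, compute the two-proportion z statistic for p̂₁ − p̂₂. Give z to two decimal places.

p̂₁ = 1010/1757 ≈ 0.5748, p̂₂ = 825/1321 ≈ 0.6245.
Pooled p̂ = (1010+825)/(1757+1321) = 1835/3078 = 0.5962.
SE = √(p̂(1−p̂)(1/n₁+1/n₂)) = √(0.5962·0.4038·0.00132615) = √(0.000319274) = 0.0179.
z = (0.5748 − 0.6245)/0.0179 = -0.0497/0.0179 = -2.78.
p-value = P(Z < -2.781) ≈ 0.0027; since p < α = 0.02, reject H₀.

z = -2.78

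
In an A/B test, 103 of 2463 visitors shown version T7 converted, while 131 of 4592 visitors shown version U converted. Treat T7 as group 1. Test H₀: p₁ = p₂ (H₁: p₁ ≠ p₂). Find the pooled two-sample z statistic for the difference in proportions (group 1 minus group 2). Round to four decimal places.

z = 2.9717

p̂₁ = 103/2463 = 0.0418189, p̂₂ = 131/4592 = 0.0285279.
Pooled p̂ = (103+131)/(2463+4592) = 234/7055 = 0.0331680.
SE = √(p̂(1−p̂)(1/n₁+1/n₂)) = √(0.0331680·0.9668320·0.000623779) = √(2.00033e-05) = 0.0044725.
z = (0.0418189 − 0.0285279)/0.0044725 = 0.0132910/0.0044725 = 2.9717.
p-value = 2·P(Z > 2.972) ≈ 0.0030.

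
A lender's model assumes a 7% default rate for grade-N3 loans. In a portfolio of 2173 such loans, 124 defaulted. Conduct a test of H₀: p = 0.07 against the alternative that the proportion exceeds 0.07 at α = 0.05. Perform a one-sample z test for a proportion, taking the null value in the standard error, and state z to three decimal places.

p̂ = 124/2173 ≈ 0.0570640.
Standard error under H₀: √(0.07×0.93/2173) = 0.0054734.
z = (0.0570640 − 0.07)/0.0054734 = -0.0129360/0.0054734 = -2.363.
p-value = P(Z > -2.363) ≈ 0.9909. With α = 0.05, fail to reject H₀.

z = -2.363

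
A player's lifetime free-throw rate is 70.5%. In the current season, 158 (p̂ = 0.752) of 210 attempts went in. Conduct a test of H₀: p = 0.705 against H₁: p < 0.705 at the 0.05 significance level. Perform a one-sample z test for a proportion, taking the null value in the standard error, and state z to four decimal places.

p̂ = 158/210 = 0.752381.
Standard error under H₀: √(0.705×0.295/210) = 0.031470.
z = (0.752381 − 0.705)/0.031470 = 0.047381/0.031470 = 1.5056.
p-value = P(Z < 1.506) ≈ 0.9339, so at α = 0.05 we fail to reject H₀.

z = 1.5056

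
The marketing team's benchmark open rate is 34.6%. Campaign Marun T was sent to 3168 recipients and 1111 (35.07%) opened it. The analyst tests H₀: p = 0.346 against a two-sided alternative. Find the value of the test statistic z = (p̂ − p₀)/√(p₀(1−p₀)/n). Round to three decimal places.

z = 0.555

p̂ = 1111/3168 = 0.35069.
Standard error under H₀: √(0.346×0.654/3168) = 0.00845.
z = (0.35069 − 0.346)/0.00845 = 0.00469/0.00845 = 0.555.
Two-sided p-value ≈ 2·Φ(−0.555) = 0.5786.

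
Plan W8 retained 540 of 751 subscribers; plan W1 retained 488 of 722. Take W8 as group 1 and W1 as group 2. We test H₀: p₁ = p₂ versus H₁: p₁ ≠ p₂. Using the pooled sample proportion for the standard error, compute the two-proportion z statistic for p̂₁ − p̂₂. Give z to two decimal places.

z = 1.80

p̂₁ = 540/751 = 0.7190, p̂₂ = 488/722 = 0.6759.
Pooled p̂ = (540+488)/(751+722) = 1028/1473 = 0.6979.
SE = √(p̂(1−p̂)(1/n₁+1/n₂)) = √(0.6979·0.3021·0.0027166) = √(0.000572761) = 0.0239.
z = (0.7190 − 0.6759)/0.0239 = 0.0431/0.0239 = 1.80.
Two-sided p-value ≈ 2·Φ(−1.803) = 0.0714.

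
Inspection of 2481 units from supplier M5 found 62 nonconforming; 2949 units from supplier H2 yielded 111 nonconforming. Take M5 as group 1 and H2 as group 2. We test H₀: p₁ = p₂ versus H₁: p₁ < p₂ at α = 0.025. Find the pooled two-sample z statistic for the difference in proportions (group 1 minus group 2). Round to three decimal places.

p̂₁ = 62/2481 ≈ 0.024990, p̂₂ = 111/2949 ≈ 0.037640.
Pooled p̂ = (62+111)/(2481+2949) = 173/5430 = 0.031860.
SE = √(0.030845 × 0.000742161) = 0.004785.
z = (0.024990 − 0.037640)/0.004785 = -0.012650/0.004785 = -2.644.
p-value = P(Z < -2.644) ≈ 0.0041, so at α = 0.025 we reject H₀.

z = -2.644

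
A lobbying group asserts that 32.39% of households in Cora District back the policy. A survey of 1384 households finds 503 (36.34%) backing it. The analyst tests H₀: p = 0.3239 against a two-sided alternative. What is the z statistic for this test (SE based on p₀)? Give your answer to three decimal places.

z = 3.143

p̂ = 503/1384 = 0.36344.
SE = √(p₀(1−p₀)/n) = √(0.21899/1384) = 0.01258.
z = (0.36344 − 0.3239)/0.01258 = 0.03954/0.01258 = 3.143.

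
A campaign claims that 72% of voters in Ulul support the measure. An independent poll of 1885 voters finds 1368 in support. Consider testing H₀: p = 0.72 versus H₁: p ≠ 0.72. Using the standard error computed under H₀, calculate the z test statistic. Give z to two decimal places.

z = 0.55

p̂ = 1368/1885 = 0.7257.
Standard error under H₀: √(0.72×0.28/1885) = 0.0103.
z = (0.7257 − 0.72)/0.0103 = 0.0057/0.0103 = 0.55.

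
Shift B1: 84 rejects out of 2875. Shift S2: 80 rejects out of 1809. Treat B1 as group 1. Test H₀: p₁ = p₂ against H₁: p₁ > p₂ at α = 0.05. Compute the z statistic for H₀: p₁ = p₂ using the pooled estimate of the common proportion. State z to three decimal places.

p̂₁ = 84/2875 ≈ 0.029217, p̂₂ = 80/1809 ≈ 0.044223.
Pooled p̂ = (84+80)/(2875+1809) = 164/4684 = 0.035013.
SE = √(p̂(1−p̂)(1/n₁+1/n₂)) = √(0.035013·0.964987·0.000900618) = √(3.04291e-05) = 0.005516.
z = (0.029217 − 0.044223)/0.005516 = -0.015006/0.005516 = -2.720.
p-value = P(Z > -2.720) ≈ 0.9967; since p > α = 0.05, fail to reject H₀.

z = -2.720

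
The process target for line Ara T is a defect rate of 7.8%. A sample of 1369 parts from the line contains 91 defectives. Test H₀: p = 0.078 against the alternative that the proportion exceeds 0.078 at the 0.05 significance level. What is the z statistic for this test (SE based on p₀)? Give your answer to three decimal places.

z = -1.591

p̂ = 91/1369 ≈ 0.066472.
Standard error under H₀: √(0.078×0.922/1369) = 0.007248.
z = (0.066472 − 0.078)/0.007248 = -0.011528/0.007248 = -1.591.
p-value = P(Z > -1.591) ≈ 0.9441. With α = 0.05, fail to reject H₀.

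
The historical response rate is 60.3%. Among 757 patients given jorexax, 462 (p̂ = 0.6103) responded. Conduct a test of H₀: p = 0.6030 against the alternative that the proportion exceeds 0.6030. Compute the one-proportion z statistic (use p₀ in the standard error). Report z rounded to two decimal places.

p̂ = 462/757 = 0.6103.
Standard error under H₀: √(0.603×0.397/757) = 0.0178.
z = (0.6103 − 0.603)/0.0178 = 0.0073/0.0178 = 0.41.
p-value = P(Z > 0.411) ≈ 0.3406.

z = 0.41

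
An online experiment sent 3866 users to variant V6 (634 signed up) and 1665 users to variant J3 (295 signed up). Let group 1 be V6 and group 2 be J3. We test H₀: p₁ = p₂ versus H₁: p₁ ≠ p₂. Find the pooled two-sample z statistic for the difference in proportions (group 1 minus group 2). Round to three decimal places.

p̂₁ = 634/3866 ≈ 0.16399, p̂₂ = 295/1665 ≈ 0.17718.
Pooled p̂ = (634+295)/(3866+1665) = 929/5531 = 0.16796.
SE = √(0.139751 × 0.000859266) = 0.01096.
z = (0.16399 − 0.17718)/0.01096 = -0.01319/0.01096 = -1.203.

z = -1.203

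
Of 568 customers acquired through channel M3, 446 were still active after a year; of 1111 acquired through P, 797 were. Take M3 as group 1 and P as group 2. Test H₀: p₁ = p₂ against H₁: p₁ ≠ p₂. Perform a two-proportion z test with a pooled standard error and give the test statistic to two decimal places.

z = 3.00

p̂₁ = 446/568 = 0.7852, p̂₂ = 797/1111 = 0.7174.
Pooled p̂ = (446+797)/(568+1111) = 1243/1679 = 0.7403.
SE = √(p̂(1−p̂)(1/n₁+1/n₂)) = √(0.7403·0.2597·0.00266065) = √(0.000511499) = 0.0226.
z = (0.7852 − 0.7174)/0.0226 = 0.0678/0.0226 = 3.00.
p-value = 2·P(Z > 3.000) ≈ 0.0027.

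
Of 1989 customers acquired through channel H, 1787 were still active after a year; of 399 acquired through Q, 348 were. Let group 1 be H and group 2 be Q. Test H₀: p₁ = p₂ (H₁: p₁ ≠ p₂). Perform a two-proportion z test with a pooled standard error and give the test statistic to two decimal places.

z = 1.56

p̂₁ = 1787/1989 ≈ 0.89844, p̂₂ = 348/399 ≈ 0.87218.
Pooled p̂ = (1787+348)/(1989+399) = 2135/2388 = 0.89405.
SE = √(p̂(1−p̂)(1/n₁+1/n₂)) = √(0.89405·0.10595·0.00300903) = √(0.000285021) = 0.01688.
z = (0.89844 − 0.87218)/0.01688 = 0.02626/0.01688 = 1.56.
Two-sided p-value ≈ 2·Φ(−1.556) = 0.1198.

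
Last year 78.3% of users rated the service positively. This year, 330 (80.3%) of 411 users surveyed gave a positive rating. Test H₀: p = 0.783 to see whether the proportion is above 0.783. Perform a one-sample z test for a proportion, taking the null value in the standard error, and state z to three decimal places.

p̂ = 330/411 = 0.80292.
SE = √(p₀(1−p₀)/n) = √(0.16991/411) = 0.02033.
z = (0.80292 − 0.783)/0.02033 = 0.01992/0.02033 = 0.980.

z = 0.980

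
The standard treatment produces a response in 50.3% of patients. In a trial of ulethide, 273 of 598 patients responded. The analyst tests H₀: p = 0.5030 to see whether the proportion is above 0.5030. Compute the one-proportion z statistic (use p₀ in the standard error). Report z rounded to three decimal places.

p̂ = 273/598 = 0.45652.
Under H₀, SE = √(0.503·0.497/598) = √(0.000418045) = 0.02045.
z = (0.45652 − 0.503)/0.02045 = -0.04648/0.02045 = -2.273.

z = -2.273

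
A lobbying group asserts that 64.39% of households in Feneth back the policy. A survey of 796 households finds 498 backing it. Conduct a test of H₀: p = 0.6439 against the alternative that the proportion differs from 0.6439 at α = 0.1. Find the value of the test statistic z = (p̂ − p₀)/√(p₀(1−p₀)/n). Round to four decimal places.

p̂ = 498/796 = 0.625628.
Standard error under H₀: √(0.6439×0.3561/796) = 0.016972.
z = (0.625628 − 0.6439)/0.016972 = -0.018272/0.016972 = -1.0766.
Two-sided p-value ≈ 2·Φ(−1.077) = 0.2817. With α = 0.1, fail to reject H₀.

z = -1.0766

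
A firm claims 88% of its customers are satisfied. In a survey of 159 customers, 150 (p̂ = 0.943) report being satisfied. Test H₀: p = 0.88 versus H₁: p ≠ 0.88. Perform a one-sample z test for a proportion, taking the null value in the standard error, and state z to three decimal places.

z = 2.460

p̂ = 150/159 = 0.94340.
Under H₀, SE = √(0.88·0.12/159) = √(0.000664151) = 0.02577.
z = (0.94340 − 0.88)/0.02577 = 0.06340/0.02577 = 2.460.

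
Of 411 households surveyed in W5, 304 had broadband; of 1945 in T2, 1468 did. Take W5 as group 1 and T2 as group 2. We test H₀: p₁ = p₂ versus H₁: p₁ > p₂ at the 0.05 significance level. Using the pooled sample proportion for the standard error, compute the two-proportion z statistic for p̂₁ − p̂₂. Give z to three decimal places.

z = -0.644

p̂₁ = 304/411 = 0.73966, p̂₂ = 1468/1945 = 0.75476.
Pooled p̂ = (304+1468)/(411+1945) = 1772/2356 = 0.75212.
SE = √(0.186434 × 0.00294723) = 0.02344.
z = (0.73966 − 0.75476)/0.02344 = -0.01510/0.02344 = -0.644.
p-value = P(Z > -0.644) ≈ 0.7402; since p > α = 0.05, fail to reject H₀.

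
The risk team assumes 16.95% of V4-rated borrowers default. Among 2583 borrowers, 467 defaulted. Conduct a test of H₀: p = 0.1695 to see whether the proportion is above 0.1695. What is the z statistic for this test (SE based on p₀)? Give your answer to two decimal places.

z = 1.53

p̂ = 467/2583 ≈ 0.1808.
Under H₀, SE = √(0.1695·0.8305/2583) = √(5.44985e-05) = 0.0074.
z = (0.1808 − 0.1695)/0.0074 = 0.0113/0.0074 = 1.53.
p-value = P(Z > 1.530) ≈ 0.0630.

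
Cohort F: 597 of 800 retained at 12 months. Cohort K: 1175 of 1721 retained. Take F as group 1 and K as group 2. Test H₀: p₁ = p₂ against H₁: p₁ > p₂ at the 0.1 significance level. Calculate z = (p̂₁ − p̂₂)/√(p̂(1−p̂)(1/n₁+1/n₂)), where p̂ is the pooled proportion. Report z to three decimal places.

p̂₁ = 597/800 = 0.746250, p̂₂ = 1175/1721 = 0.682743.
Pooled p̂ = (597+1175)/(800+1721) = 1772/2521 = 0.702896.
SE = √(0.208833 × 0.00183106) = 0.019555.
z = (0.746250 − 0.682743)/0.019555 = 0.063507/0.019555 = 3.248.
p-value = P(Z > 3.248) ≈ 0.0006; since p < α = 0.1, reject H₀.

z = 3.248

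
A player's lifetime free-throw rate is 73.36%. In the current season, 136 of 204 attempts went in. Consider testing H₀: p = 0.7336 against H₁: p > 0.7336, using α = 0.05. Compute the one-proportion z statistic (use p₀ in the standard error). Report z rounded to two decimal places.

z = -2.16

p̂ = 136/204 ≈ 0.6667.
SE = √(p₀(1−p₀)/n) = √(0.19543/204) = 0.0310.
z = (0.6667 − 0.7336)/0.0310 = -0.0669/0.0310 = -2.16.
p-value = P(Z > -2.163) ≈ 0.9847, so at α = 0.05 we fail to reject H₀.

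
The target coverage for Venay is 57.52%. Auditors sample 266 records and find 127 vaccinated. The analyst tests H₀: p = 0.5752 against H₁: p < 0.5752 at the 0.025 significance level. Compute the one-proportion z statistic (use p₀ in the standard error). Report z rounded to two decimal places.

z = -3.23

p̂ = 127/266 = 0.4774.
SE = √(p₀(1−p₀)/n) = √(0.24434/266) = 0.0303.
z = (0.4774 − 0.5752)/0.0303 = -0.0978/0.0303 = -3.23.
p-value = P(Z < -3.225) ≈ 0.0006. With α = 0.025, reject H₀.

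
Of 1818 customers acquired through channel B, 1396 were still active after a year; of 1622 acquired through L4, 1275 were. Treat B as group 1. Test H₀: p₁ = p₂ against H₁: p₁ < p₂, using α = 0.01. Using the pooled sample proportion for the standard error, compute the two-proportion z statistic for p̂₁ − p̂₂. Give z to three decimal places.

p̂₁ = 1396/1818 ≈ 0.76788, p̂₂ = 1275/1622 ≈ 0.78607.
Pooled p̂ = (1396+1275)/(1818+1622) = 2671/3440 = 0.77645.
SE = √(0.173573 × 0.00116658) = 0.01423.
z = (0.76788 − 0.78607)/0.01423 = -0.01819/0.01423 = -1.278.
p-value = P(Z < -1.278) ≈ 0.1006; since p > α = 0.01, fail to reject H₀.

z = -1.278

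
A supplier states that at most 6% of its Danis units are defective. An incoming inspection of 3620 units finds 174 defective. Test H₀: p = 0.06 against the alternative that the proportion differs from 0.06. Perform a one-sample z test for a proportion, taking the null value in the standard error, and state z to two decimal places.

z = -3.02

p̂ = 174/3620 ≈ 0.04807.
Under H₀, SE = √(0.06·0.94/3620) = √(1.55801e-05) = 0.00395.
z = (0.04807 − 0.06)/0.00395 = -0.01193/0.00395 = -3.02.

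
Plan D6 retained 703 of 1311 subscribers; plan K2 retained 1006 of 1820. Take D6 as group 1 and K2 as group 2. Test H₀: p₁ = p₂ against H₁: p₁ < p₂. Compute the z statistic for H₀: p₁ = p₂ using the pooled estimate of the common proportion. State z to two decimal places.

p̂₁ = 703/1311 ≈ 0.5362, p̂₂ = 1006/1820 ≈ 0.5527.
Pooled p̂ = (703+1006)/(1311+1820) = 1709/3131 = 0.5458.
SE = √(0.247899 × 0.00131223) = 0.0180.
z = (0.5362 − 0.5527)/0.0180 = -0.0165/0.0180 = -0.92.

z = -0.92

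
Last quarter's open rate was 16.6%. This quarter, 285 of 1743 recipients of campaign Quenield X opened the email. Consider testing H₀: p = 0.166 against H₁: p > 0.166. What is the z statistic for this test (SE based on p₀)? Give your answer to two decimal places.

p̂ = 285/1743 ≈ 0.1635.
Standard error under H₀: √(0.166×0.834/1743) = 0.0089.
z = (0.1635 − 0.166)/0.0089 = -0.0025/0.0089 = -0.28.
p-value = P(Z > -0.279) ≈ 0.6100.

z = -0.28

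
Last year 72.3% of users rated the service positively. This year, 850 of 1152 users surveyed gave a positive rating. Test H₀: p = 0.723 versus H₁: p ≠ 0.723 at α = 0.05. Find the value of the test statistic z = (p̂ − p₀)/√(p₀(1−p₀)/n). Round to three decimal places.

p̂ = 850/1152 ≈ 0.73785.
SE = √(p₀(1−p₀)/n) = √(0.20027/1152) = 0.01319.
z = (0.73785 − 0.723)/0.01319 = 0.01485/0.01319 = 1.126.
p-value = 2·P(Z > 1.126) ≈ 0.2601. With α = 0.05, fail to reject H₀.

z = 1.126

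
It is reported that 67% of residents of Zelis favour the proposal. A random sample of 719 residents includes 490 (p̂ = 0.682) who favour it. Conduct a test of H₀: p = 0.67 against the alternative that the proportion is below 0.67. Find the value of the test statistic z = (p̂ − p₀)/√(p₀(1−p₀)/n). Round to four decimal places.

z = 0.6559

p̂ = 490/719 ≈ 0.681502.
SE = √(p₀(1−p₀)/n) = √(0.2211/719) = 0.017536.
z = (0.681502 − 0.67)/0.017536 = 0.011502/0.017536 = 0.6559.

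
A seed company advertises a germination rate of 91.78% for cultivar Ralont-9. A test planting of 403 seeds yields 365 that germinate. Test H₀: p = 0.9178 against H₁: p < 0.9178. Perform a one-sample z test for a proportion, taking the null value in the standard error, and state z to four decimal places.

z = -0.8838

p̂ = 365/403 = 0.9057072.
Standard error under H₀: √(0.9178×0.0822/403) = 0.0136822.
z = (0.9057072 − 0.9178)/0.0136822 = -0.0120928/0.0136822 = -0.8838.
p-value = P(Z < -0.884) ≈ 0.1884.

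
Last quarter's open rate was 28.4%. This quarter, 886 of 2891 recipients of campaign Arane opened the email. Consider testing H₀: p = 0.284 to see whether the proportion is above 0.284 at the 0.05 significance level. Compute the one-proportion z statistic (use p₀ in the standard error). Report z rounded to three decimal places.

z = 2.679

p̂ = 886/2891 ≈ 0.306468.
Under H₀, SE = √(0.284·0.716/2891) = √(7.03369e-05) = 0.008387.
z = (0.306468 − 0.284)/0.008387 = 0.022468/0.008387 = 2.679.
p-value = P(Z > 2.679) ≈ 0.0037. With α = 0.05, reject H₀.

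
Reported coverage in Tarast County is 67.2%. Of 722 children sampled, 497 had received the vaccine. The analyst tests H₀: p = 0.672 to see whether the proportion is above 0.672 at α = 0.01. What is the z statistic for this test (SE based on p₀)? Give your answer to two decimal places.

z = 0.94

p̂ = 497/722 ≈ 0.6884.
SE = √(p₀(1−p₀)/n) = √(0.22042/722) = 0.0175.
z = (0.6884 − 0.672)/0.0175 = 0.0164/0.0175 = 0.94.
p-value = P(Z > 0.937) ≈ 0.1745. With α = 0.01, fail to reject H₀.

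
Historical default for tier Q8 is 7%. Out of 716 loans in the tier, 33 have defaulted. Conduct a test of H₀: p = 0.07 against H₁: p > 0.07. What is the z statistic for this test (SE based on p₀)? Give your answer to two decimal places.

z = -2.51

p̂ = 33/716 ≈ 0.04609.
SE = √(p₀(1−p₀)/n) = √(0.0651/716) = 0.00954.
z = (0.04609 − 0.07)/0.00954 = -0.02391/0.00954 = -2.51.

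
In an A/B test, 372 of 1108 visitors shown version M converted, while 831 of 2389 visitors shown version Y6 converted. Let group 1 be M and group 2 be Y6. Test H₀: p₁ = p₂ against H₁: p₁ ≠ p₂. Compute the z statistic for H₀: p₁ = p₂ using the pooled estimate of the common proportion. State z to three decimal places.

p̂₁ = 372/1108 ≈ 0.33574, p̂₂ = 831/2389 ≈ 0.34784.
Pooled p̂ = (372+831)/(1108+2389) = 1203/3497 = 0.34401.
SE = √(0.225667 × 0.00132111) = 0.01727.
z = (0.33574 − 0.34784)/0.01727 = -0.01210/0.01727 = -0.701.

z = -0.701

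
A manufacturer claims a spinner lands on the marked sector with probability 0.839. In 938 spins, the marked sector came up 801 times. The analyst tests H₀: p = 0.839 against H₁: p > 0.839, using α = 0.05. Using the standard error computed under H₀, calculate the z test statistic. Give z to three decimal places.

z = 1.245

p̂ = 801/938 ≈ 0.85394.
Standard error under H₀: √(0.839×0.161/938) = 0.01200.
z = (0.85394 − 0.839)/0.01200 = 0.01494/0.01200 = 1.245.
p-value = P(Z > 1.245) ≈ 0.1065. With α = 0.05, fail to reject H₀.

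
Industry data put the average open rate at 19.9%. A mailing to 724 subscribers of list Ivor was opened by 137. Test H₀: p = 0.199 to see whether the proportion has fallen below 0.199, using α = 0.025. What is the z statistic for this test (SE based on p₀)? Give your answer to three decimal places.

z = -0.659

p̂ = 137/724 ≈ 0.189227.
SE = √(p₀(1−p₀)/n) = √(0.1594/724) = 0.014838.
z = (0.189227 − 0.199)/0.014838 = -0.009773/0.014838 = -0.659.
p-value = P(Z < -0.659) ≈ 0.2551, so at α = 0.025 we fail to reject H₀.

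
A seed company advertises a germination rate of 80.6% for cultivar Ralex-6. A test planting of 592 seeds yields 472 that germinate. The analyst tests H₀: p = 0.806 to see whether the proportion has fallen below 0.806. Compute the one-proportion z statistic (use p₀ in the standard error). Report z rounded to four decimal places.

z = -0.5355

p̂ = 472/592 ≈ 0.797297.
Standard error under H₀: √(0.806×0.194/592) = 0.016252.
z = (0.797297 − 0.806)/0.016252 = -0.008703/0.016252 = -0.5355.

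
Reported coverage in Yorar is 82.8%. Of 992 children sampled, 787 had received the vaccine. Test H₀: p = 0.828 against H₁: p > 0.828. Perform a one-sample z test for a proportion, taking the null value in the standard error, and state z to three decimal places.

p̂ = 787/992 ≈ 0.79335.
SE = √(p₀(1−p₀)/n) = √(0.14242/992) = 0.01198.
z = (0.79335 − 0.828)/0.01198 = -0.03465/0.01198 = -2.892.
p-value = P(Z > -2.892) ≈ 0.9981.

z = -2.892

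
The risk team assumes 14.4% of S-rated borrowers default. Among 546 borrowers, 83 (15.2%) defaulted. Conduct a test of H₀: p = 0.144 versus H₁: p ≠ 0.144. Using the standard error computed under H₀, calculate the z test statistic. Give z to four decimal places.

z = 0.5334

p̂ = 83/546 ≈ 0.152015.
Standard error under H₀: √(0.144×0.856/546) = 0.015025.
z = (0.152015 − 0.144)/0.015025 = 0.008015/0.015025 = 0.5334.
Two-sided p-value ≈ 2·Φ(−0.533) = 0.5937.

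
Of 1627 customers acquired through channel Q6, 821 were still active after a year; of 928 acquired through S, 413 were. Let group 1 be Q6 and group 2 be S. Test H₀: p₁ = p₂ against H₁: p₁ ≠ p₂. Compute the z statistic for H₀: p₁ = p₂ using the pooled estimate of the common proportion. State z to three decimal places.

z = 2.898

p̂₁ = 821/1627 = 0.504610, p̂₂ = 413/928 = 0.445043.
Pooled p̂ = (821+413)/(1627+928) = 1234/2555 = 0.482975.
SE = √(p̂(1−p̂)(1/n₁+1/n₂)) = √(0.482975·0.517025·0.00169221) = √(0.000422563) = 0.020556.
z = (0.504610 − 0.445043)/0.020556 = 0.059567/0.020556 = 2.898.
p-value = 2·P(Z > 2.898) ≈ 0.0038.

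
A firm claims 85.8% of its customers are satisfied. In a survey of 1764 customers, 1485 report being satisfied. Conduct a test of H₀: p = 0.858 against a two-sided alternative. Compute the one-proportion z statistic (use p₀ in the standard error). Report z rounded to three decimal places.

p̂ = 1485/1764 ≈ 0.84184.
Standard error under H₀: √(0.858×0.142/1764) = 0.00831.
z = (0.84184 − 0.858)/0.00831 = -0.01616/0.00831 = -1.945.

z = -1.945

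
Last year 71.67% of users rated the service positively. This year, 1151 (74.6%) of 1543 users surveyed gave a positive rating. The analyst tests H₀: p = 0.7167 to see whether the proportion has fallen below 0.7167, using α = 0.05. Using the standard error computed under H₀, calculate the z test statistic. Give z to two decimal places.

z = 2.55

p̂ = 1151/1543 ≈ 0.74595.
Standard error under H₀: √(0.7167×0.2833/1543) = 0.01147.
z = (0.74595 − 0.7167)/0.01147 = 0.02925/0.01147 = 2.55.
p-value = P(Z < 2.550) ≈ 0.9946. With α = 0.05, fail to reject H₀.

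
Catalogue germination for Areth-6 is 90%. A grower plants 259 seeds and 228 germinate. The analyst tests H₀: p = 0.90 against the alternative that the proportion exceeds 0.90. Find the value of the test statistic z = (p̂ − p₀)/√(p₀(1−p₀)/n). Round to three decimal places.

z = -1.056

p̂ = 228/259 ≈ 0.88031.
SE = √(p₀(1−p₀)/n) = √(0.09/259) = 0.01864.
z = (0.88031 − 0.9)/0.01864 = -0.01969/0.01864 = -1.056.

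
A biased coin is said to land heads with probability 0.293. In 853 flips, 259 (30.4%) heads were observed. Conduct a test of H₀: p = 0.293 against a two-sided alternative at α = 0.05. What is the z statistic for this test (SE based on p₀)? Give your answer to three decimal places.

p̂ = 259/853 = 0.30363.
Under H₀, SE = √(0.293·0.707/853) = √(0.00024285) = 0.01558.
z = (0.30363 − 0.293)/0.01558 = 0.01063/0.01558 = 0.682.
p-value = 2·P(Z > 0.682) ≈ 0.4950; since p > α = 0.05, fail to reject H₀.

z = 0.682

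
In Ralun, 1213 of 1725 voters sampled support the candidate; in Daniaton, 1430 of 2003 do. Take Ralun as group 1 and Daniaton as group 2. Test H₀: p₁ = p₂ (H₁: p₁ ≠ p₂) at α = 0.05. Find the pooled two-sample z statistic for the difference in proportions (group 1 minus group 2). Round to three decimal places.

p̂₁ = 1213/1725 = 0.70319, p̂₂ = 1430/2003 = 0.71393.
Pooled p̂ = (1213+1430)/(1725+2003) = 2643/3728 = 0.70896.
SE = √(0.206336 × 0.00107896) = 0.01492.
z = (0.70319 − 0.71393)/0.01492 = -0.01074/0.01492 = -0.720.
Two-sided p-value ≈ 2·Φ(−0.720) = 0.4716; since p > α = 0.05, fail to reject H₀.

z = -0.720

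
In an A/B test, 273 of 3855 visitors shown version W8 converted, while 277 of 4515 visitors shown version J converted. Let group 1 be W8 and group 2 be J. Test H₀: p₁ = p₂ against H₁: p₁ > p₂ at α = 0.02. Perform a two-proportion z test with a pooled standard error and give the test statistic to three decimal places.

z = 1.742

p̂₁ = 273/3855 = 0.070817, p̂₂ = 277/4515 = 0.061351.
Pooled p̂ = (273+277)/(3855+4515) = 550/8370 = 0.065711.
SE = √(p̂(1−p̂)(1/n₁+1/n₂)) = √(0.065711·0.934289·0.000480887) = √(2.95231e-05) = 0.005434.
z = (0.070817 − 0.061351)/0.005434 = 0.009466/0.005434 = 1.742.
p-value = P(Z > 1.742) ≈ 0.0407; since p > α = 0.02, fail to reject H₀.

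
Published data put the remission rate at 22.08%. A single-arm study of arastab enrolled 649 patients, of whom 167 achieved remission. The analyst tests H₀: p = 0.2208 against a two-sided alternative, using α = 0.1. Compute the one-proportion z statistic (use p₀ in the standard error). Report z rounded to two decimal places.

p̂ = 167/649 = 0.2573.
Under H₀, SE = √(0.2208·0.7792/649) = √(0.000265096) = 0.0163.
z = (0.2573 − 0.2208)/0.0163 = 0.0365/0.0163 = 2.24.
Two-sided p-value ≈ 2·Φ(−2.243) = 0.0249. With α = 0.1, reject H₀.

z = 2.24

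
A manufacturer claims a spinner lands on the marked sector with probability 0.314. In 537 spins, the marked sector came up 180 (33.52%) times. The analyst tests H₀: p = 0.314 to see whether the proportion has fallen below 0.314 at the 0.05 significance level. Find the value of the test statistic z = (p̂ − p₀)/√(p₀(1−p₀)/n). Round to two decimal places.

p̂ = 180/537 ≈ 0.3352.
Under H₀, SE = √(0.314·0.686/537) = √(0.000401125) = 0.0200.
z = (0.3352 − 0.314)/0.0200 = 0.0212/0.0200 = 1.06.
p-value = P(Z < 1.058) ≈ 0.8550. With α = 0.05, fail to reject H₀.

z = 1.06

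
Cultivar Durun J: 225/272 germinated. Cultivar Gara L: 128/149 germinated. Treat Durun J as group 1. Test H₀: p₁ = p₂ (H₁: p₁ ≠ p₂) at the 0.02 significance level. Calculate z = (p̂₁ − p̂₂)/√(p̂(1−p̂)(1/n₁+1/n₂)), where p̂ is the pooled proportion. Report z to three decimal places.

z = -0.849

p̂₁ = 225/272 ≈ 0.82721, p̂₂ = 128/149 ≈ 0.85906.
Pooled p̂ = (225+128)/(272+149) = 353/421 = 0.83848.
SE = √(p̂(1−p̂)(1/n₁+1/n₂)) = √(0.83848·0.16152·0.0103879) = √(0.00140685) = 0.03751.
z = (0.82721 − 0.85906)/0.03751 = -0.03185/0.03751 = -0.849.
p-value = 2·P(Z > 0.849) ≈ 0.3957. With α = 0.02, fail to reject H₀.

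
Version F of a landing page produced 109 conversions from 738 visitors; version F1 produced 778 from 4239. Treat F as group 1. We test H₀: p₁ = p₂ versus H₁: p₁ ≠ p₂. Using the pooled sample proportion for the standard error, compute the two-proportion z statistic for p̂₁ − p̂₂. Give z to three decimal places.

p̂₁ = 109/738 = 0.14770, p̂₂ = 778/4239 = 0.18353.
Pooled p̂ = (109+778)/(738+4239) = 887/4977 = 0.17822.
SE = √(p̂(1−p̂)(1/n₁+1/n₂)) = √(0.17822·0.82178·0.00159092) = √(0.000233002) = 0.01526.
z = (0.14770 − 0.18353)/0.01526 = -0.03583/0.01526 = -2.348.
Two-sided p-value ≈ 2·Φ(−2.348) = 0.0189.

z = -2.348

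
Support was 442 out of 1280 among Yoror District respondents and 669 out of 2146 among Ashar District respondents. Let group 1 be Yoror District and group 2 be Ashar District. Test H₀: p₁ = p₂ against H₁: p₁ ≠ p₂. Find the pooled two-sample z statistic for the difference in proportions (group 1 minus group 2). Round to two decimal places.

z = 2.03

p̂₁ = 442/1280 = 0.34531, p̂₂ = 669/2146 = 0.31174.
Pooled p̂ = (442+669)/(1280+2146) = 1111/3426 = 0.32428.
SE = √(0.219124 × 0.00124723) = 0.01653.
z = (0.34531 − 0.31174)/0.01653 = 0.03357/0.01653 = 2.03.
p-value = 2·P(Z > 2.031) ≈ 0.0423.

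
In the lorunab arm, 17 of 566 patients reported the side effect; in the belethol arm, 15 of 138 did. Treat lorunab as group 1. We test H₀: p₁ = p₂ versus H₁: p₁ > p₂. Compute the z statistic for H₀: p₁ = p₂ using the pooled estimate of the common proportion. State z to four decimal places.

z = -3.9777

p̂₁ = 17/566 ≈ 0.0300353, p̂₂ = 15/138 ≈ 0.1086957.
Pooled p̂ = (17+15)/(566+138) = 32/704 = 0.0454545.
SE = √(0.0433884 × 0.00901316) = 0.0197754.
z = (0.0300353 − 0.1086957)/0.0197754 = -0.0786604/0.0197754 = -3.9777.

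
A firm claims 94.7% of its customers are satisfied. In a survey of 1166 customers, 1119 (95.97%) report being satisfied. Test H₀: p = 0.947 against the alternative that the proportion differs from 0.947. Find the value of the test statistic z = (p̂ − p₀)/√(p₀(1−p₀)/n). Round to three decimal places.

p̂ = 1119/1166 ≈ 0.95969.
Under H₀, SE = √(0.947·0.053/1166) = √(4.30455e-05) = 0.00656.
z = (0.95969 − 0.947)/0.00656 = 0.01269/0.00656 = 1.934.
p-value = 2·P(Z > 1.934) ≈ 0.0531.

z = 1.934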